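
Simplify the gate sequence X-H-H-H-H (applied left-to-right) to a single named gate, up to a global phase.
X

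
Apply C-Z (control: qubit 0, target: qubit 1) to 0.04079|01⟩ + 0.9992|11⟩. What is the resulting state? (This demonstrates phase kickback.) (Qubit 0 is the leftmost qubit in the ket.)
0.04079|01⟩ - 0.9992|11⟩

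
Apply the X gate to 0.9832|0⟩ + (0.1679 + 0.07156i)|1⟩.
(0.1679 + 0.07156i)|0⟩ + 0.9832|1⟩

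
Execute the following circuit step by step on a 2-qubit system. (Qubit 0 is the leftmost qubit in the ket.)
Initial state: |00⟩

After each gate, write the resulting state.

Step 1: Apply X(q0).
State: |10⟩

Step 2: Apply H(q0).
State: 1/√2|00⟩ - 1/√2|10⟩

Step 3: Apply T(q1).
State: 1/√2|00⟩ - 1/√2|10⟩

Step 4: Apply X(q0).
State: -1/√2|00⟩ + 1/√2|10⟩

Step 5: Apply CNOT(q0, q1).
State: -1/√2|00⟩ + 1/√2|11⟩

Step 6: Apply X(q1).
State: -1/√2|01⟩ + 1/√2|10⟩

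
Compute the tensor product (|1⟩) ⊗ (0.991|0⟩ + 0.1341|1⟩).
0.991|10⟩ + 0.1341|11⟩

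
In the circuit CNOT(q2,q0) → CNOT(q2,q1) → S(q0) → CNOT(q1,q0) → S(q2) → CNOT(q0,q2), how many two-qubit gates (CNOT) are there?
4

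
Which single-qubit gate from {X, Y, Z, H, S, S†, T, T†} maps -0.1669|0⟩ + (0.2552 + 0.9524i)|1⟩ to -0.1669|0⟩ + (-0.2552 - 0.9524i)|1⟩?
Z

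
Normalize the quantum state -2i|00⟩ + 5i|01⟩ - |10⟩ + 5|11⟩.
-0.2697i|00⟩ + 0.6742i|01⟩ - 0.1348|10⟩ + 0.6742|11⟩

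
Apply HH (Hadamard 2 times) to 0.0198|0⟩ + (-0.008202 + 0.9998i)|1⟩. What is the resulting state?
0.0198|0⟩ + (-0.008202 + 0.9998i)|1⟩

H² = I, so an even number of Hadamards cancels: H^2 = I and the state is unchanged.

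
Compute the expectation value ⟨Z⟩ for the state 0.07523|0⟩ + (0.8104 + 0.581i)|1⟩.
-0.9886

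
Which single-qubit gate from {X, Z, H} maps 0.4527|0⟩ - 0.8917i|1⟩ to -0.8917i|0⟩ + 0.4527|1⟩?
X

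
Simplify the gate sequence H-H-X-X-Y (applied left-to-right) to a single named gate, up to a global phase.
Y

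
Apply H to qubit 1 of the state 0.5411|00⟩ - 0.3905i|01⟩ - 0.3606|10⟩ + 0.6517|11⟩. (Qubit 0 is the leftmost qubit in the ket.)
(0.3826 - 0.2761i)|00⟩ + (0.3826 + 0.2761i)|01⟩ + 0.2058|10⟩ - 0.7158|11⟩

H on qubit 1 mixes each pair of kets that differ only in qubit 1: amplitudes (a, b) of (|…0…⟩, |…1…⟩) become ((a + b)/√2, (a − b)/√2). Kets absent from the input have amplitude 0.
(|00⟩, |01⟩): (a, b) = (0.5411, -0.3905i) → ((0.3826 - 0.2761i), (0.3826 + 0.2761i))
(|10⟩, |11⟩): (a, b) = (-0.3606, 0.6517) → (0.2058, -0.7158)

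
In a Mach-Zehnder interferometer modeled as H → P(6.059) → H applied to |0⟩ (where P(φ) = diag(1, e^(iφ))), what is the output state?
(0.9875 - 0.1112i)|0⟩ + (0.01251 + 0.1112i)|1⟩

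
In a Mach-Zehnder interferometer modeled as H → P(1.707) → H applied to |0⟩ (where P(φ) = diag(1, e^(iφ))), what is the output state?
(0.4321 + 0.4954i)|0⟩ + (0.5679 - 0.4954i)|1⟩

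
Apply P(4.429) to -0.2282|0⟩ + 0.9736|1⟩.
-0.2282|0⟩ + (-0.2722 - 0.9348i)|1⟩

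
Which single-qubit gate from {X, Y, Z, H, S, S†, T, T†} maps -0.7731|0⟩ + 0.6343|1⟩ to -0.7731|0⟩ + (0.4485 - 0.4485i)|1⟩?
T†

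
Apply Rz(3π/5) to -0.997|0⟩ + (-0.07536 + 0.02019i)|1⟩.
(-0.586 + 0.8066i)|0⟩ + (-0.06063 - 0.0491i)|1⟩

Rz(3π/5) = [[e^(−iθ/2), 0], [0, e^(iθ/2)]] with e^(±iθ/2) = cos(θ/2) ± i·sin(θ/2); θ = 3π/5, cos(θ/2) ≈ 0.587785, sin(θ/2) ≈ 0.809017.
With a = amp(|0⟩) = -0.997 and b = amp(|1⟩) = (-0.07536 + 0.02019i):
new amp(|0⟩) = (0.587785 - 0.809017i)·a = (-0.586 + 0.8066i)
new amp(|1⟩) = (0.587785 + 0.809017i)·b = (-0.06063 - 0.0491i)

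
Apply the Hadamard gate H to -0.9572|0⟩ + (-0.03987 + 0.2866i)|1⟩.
(-0.705 + 0.2027i)|0⟩ + (-0.6487 - 0.2027i)|1⟩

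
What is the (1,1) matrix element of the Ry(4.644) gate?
-0.6825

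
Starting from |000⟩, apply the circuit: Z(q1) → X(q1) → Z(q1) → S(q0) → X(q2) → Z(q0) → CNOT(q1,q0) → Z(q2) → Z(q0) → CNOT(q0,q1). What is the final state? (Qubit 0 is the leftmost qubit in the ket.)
-|101⟩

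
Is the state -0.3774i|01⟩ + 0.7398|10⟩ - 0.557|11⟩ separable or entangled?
Entangled

Writing the state as a|00⟩ + b|01⟩ + c|10⟩ + d|11⟩, it is a product state iff ad − bc = 0.
Here (a, b, c, d) = (0, -0.3774i, 0.7398, -0.557): ad − bc = (0)(-0.557) − (-0.3774i)(0.7398) = 0.2792i ≠ 0, so the state is entangled.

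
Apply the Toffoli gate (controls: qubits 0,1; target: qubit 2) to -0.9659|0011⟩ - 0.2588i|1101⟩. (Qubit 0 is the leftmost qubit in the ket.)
-0.9659|0011⟩ - 0.2588i|1111⟩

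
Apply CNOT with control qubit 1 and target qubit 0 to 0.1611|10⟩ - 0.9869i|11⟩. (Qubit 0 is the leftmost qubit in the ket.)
-0.9869i|01⟩ + 0.1611|10⟩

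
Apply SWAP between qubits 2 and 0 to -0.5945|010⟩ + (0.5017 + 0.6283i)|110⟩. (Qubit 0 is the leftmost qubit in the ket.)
-0.5945|010⟩ + (0.5017 + 0.6283i)|011⟩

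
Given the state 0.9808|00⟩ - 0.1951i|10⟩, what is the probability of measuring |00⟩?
0.962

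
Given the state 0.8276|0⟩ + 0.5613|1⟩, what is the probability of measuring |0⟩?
0.6849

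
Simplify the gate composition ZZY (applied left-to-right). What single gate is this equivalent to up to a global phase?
Y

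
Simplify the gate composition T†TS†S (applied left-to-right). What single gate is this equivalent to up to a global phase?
I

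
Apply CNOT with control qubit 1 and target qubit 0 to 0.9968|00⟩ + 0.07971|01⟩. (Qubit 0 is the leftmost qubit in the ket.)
0.9968|00⟩ + 0.07971|11⟩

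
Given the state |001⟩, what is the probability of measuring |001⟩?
1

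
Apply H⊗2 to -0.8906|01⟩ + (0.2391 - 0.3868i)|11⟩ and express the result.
(-0.3258 - 0.1934i)|00⟩ + (0.3258 + 0.1934i)|01⟩ + (-0.5649 + 0.1934i)|10⟩ + (0.5649 - 0.1934i)|11⟩

H⊗2 gives amp(|y⟩) = (1/2) Σ_x (−1)^(x·y) amp(|x⟩), where x·y is the number of positions in which both x and y have a 1.
|00⟩: (-0.8906 + (0.2391 - 0.3868i))/2 = (-0.3258 - 0.1934i)
|01⟩: (0.8906 - (0.2391 - 0.3868i))/2 = (0.3258 + 0.1934i)
|10⟩: (-0.8906 - (0.2391 - 0.3868i))/2 = (-0.5649 + 0.1934i)
|11⟩: (0.8906 + (0.2391 - 0.3868i))/2 = (0.5649 - 0.1934i)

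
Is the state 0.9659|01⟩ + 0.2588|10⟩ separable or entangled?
Entangled

Writing the state as a|00⟩ + b|01⟩ + c|10⟩ + d|11⟩, it is a product state iff ad − bc = 0.
Here (a, b, c, d) = (0, 0.9659, 0.2588, 0): ad − bc = (0)(0) − (0.9659)(0.2588) = -0.25 ≠ 0, so the state is entangled.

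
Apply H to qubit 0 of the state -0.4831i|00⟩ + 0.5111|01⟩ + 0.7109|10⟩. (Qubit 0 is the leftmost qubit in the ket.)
(0.5027 - 0.3416i)|00⟩ + 0.3614|01⟩ + (-0.5027 - 0.3416i)|10⟩ + 0.3614|11⟩

H on qubit 0 mixes each pair of kets that differ only in qubit 0: amplitudes (a, b) of (|…0…⟩, |…1…⟩) become ((a + b)/√2, (a − b)/√2). Kets absent from the input have amplitude 0.
(|00⟩, |10⟩): (a, b) = (-0.4831i, 0.7109) → ((0.5027 - 0.3416i), (-0.5027 - 0.3416i))
(|01⟩, |11⟩): (a, b) = (0.5111, 0) → (0.3614, 0.3614)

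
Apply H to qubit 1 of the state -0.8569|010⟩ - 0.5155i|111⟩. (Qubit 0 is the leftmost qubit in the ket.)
-0.6059|000⟩ + 0.6059|010⟩ - 0.3645i|101⟩ + 0.3645i|111⟩

H on qubit 1 mixes each pair of kets that differ only in qubit 1: amplitudes (a, b) of (|…0…⟩, |…1…⟩) become ((a + b)/√2, (a − b)/√2). Kets absent from the input have amplitude 0.
(|000⟩, |010⟩): (a, b) = (0, -0.8569) → (-0.6059, 0.6059)
(|101⟩, |111⟩): (a, b) = (0, -0.5155i) → (-0.3645i, 0.3645i)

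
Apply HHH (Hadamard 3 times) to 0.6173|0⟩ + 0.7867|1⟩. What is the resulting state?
0.9928|0⟩ - 0.1198|1⟩

H² = I, so H^3 = H: a single Hadamard. With (a, b) = (0.6173, 0.7867), H gives ((a + b)/√2, (a − b)/√2) = (0.9928, -0.1198).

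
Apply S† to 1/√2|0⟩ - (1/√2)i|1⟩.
1/√2|0⟩ - 1/√2|1⟩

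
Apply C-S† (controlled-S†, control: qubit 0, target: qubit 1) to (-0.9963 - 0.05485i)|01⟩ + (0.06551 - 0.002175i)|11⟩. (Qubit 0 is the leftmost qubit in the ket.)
(-0.9963 - 0.05485i)|01⟩ + (-0.002175 - 0.06551i)|11⟩

C-S† leaves the control-|0⟩ kets |00⟩, |01⟩ unchanged and applies S† to qubit 1 on the control-|1⟩ pair (|10⟩, |11⟩).
S† = [[1, 0], [0, -i]].
With a = amp(|10⟩) = 0 and b = amp(|11⟩) = (0.06551 - 0.002175i):
new amp(|10⟩) = (1)·a = 0
new amp(|11⟩) = (-i)·b = (-0.002175 - 0.06551i)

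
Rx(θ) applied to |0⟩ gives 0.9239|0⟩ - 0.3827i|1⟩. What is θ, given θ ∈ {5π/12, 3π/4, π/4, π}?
π/4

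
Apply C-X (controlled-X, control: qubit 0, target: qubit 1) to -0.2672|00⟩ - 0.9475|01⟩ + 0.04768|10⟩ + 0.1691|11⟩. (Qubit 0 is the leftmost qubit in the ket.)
-0.2672|00⟩ - 0.9475|01⟩ + 0.1691|10⟩ + 0.04768|11⟩

C-X leaves the control-|0⟩ kets |00⟩, |01⟩ unchanged and applies X to qubit 1 on the control-|1⟩ pair (|10⟩, |11⟩).
X = [[0, 1], [1, 0]].
With a = amp(|10⟩) = 0.04768 and b = amp(|11⟩) = 0.1691:
new amp(|10⟩) = (1)·b = 0.1691
new amp(|11⟩) = (1)·a = 0.04768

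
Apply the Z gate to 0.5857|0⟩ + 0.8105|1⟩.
0.5857|0⟩ - 0.8105|1⟩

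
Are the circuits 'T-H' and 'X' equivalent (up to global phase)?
No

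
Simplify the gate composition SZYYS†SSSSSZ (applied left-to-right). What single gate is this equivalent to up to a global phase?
S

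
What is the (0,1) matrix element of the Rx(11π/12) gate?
-0.9914i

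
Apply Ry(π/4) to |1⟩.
-0.3827|0⟩ + 0.9239|1⟩

Ry(π/4) = [[cos(θ/2), −sin(θ/2)], [sin(θ/2), cos(θ/2)]]; θ = π/4, cos(θ/2) ≈ 0.92388, sin(θ/2) ≈ 0.382683.
With a = amp(|0⟩) = 0 and b = amp(|1⟩) = 1:
new amp(|0⟩) = (0.92388)·a + (-0.382683)·b = -0.3827
new amp(|1⟩) = (0.382683)·a + (0.92388)·b = 0.9239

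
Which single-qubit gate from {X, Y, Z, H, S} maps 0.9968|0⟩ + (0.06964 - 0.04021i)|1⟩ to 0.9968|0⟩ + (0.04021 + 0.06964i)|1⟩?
S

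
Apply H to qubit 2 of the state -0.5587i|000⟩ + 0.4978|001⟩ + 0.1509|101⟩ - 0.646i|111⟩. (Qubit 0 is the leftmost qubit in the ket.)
(0.352 - 0.3951i)|000⟩ + (-0.352 - 0.3951i)|001⟩ + 0.1067|100⟩ - 0.1067|101⟩ - 0.4568i|110⟩ + 0.4568i|111⟩

H on qubit 2 mixes each pair of kets that differ only in qubit 2: amplitudes (a, b) of (|…0…⟩, |…1…⟩) become ((a + b)/√2, (a − b)/√2). Kets absent from the input have amplitude 0.
(|000⟩, |001⟩): (a, b) = (-0.5587i, 0.4978) → ((0.352 - 0.3951i), (-0.352 - 0.3951i))
(|100⟩, |101⟩): (a, b) = (0, 0.1509) → (0.1067, -0.1067)
(|110⟩, |111⟩): (a, b) = (0, -0.646i) → (-0.4568i, 0.4568i)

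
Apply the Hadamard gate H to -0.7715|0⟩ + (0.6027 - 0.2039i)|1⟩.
(-0.1194 - 0.1442i)|0⟩ + (-0.9717 + 0.1442i)|1⟩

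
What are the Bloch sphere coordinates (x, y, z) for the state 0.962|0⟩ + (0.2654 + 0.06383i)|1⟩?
(0.5106, 0.1228, 0.8509)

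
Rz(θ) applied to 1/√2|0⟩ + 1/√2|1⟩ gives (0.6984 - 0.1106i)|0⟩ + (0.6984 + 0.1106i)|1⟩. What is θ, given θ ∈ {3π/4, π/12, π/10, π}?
π/10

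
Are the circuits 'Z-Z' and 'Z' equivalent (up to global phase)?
No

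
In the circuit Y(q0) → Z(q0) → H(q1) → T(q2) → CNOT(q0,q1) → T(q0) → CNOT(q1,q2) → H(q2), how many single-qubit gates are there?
6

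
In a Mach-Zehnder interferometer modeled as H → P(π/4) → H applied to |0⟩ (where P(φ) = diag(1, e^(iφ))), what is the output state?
(0.8536 + (1/√8)i)|0⟩ + (0.1464 - (1/√8)i)|1⟩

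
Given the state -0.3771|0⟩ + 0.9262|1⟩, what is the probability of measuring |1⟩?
0.8578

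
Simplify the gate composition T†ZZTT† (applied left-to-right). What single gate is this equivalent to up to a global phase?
T†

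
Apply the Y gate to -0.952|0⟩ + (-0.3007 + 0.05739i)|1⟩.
(0.05739 + 0.3007i)|0⟩ - 0.952i|1⟩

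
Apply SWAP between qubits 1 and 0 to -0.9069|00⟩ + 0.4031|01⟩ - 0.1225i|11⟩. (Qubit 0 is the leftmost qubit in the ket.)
-0.9069|00⟩ + 0.4031|10⟩ - 0.1225i|11⟩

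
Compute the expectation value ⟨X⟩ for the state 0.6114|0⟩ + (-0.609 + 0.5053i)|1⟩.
-0.7447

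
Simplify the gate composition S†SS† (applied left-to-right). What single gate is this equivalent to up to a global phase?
S†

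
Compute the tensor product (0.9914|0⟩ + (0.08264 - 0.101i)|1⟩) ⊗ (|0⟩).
0.9914|00⟩ + (0.08264 - 0.101i)|10⟩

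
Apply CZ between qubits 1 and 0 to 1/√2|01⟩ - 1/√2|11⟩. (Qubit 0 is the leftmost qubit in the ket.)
1/√2|01⟩ + 1/√2|11⟩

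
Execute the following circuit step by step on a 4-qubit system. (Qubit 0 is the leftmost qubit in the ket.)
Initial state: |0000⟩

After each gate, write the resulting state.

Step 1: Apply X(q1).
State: |0100⟩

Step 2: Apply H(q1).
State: 1/√2|0000⟩ - 1/√2|0100⟩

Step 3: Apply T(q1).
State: 1/√2|0000⟩ + (-1/2 - (1/2)i)|0100⟩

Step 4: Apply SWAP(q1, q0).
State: 1/√2|0000⟩ + (-1/2 - (1/2)i)|1000⟩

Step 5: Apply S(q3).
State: 1/√2|0000⟩ + (-1/2 - (1/2)i)|1000⟩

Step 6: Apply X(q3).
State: 1/√2|0001⟩ + (-1/2 - (1/2)i)|1001⟩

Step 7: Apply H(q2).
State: 1/2|0001⟩ + 1/2|0011⟩ + (-1/√8 - (1/√8)i)|1001⟩ + (-1/√8 - (1/√8)i)|1011⟩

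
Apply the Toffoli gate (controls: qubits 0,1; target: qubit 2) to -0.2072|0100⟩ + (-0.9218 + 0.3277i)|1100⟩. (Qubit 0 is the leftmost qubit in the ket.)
-0.2072|0100⟩ + (-0.9218 + 0.3277i)|1110⟩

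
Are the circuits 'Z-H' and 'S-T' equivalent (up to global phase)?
No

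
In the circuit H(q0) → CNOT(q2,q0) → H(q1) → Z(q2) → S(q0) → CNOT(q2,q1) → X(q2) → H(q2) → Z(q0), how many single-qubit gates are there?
7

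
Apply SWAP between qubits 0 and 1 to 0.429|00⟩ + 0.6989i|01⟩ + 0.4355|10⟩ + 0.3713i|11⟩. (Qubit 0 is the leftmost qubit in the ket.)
0.429|00⟩ + 0.4355|01⟩ + 0.6989i|10⟩ + 0.3713i|11⟩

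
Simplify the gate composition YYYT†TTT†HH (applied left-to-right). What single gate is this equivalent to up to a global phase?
Y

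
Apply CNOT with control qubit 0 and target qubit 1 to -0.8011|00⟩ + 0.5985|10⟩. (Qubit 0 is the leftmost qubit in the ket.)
-0.8011|00⟩ + 0.5985|11⟩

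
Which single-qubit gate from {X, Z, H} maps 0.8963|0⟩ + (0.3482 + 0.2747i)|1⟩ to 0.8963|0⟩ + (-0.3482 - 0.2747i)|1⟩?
Z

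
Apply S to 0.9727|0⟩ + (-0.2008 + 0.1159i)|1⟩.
0.9727|0⟩ + (-0.1159 - 0.2008i)|1⟩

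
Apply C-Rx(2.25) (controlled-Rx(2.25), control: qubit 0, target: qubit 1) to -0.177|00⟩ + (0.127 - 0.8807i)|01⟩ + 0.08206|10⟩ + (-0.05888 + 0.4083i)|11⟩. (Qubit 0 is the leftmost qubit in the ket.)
-0.177|00⟩ + (0.127 - 0.8807i)|01⟩ + (0.4038 + 0.05313i)|10⟩ + (-0.02539 + 0.102i)|11⟩

C-Rx(2.25) leaves the control-|0⟩ kets |00⟩, |01⟩ unchanged and applies Rx(2.25) to qubit 1 on the control-|1⟩ pair (|10⟩, |11⟩).
Rx(2.25) = [[cos(θ/2), −i·sin(θ/2)], [−i·sin(θ/2), cos(θ/2)]]; θ = 2.25, cos(θ/2) ≈ 0.431177, sin(θ/2) ≈ 0.902268.
With a = amp(|10⟩) = 0.08206 and b = amp(|11⟩) = (-0.05888 + 0.4083i):
new amp(|10⟩) = (0.431177)·a + (-0.902268i)·b = (0.4038 + 0.05313i)
new amp(|11⟩) = (-0.902268i)·a + (0.431177)·b = (-0.02539 + 0.102i)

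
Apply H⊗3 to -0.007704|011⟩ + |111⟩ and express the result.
0.3508|000⟩ - 0.3508|001⟩ - 0.3508|010⟩ + 0.3508|011⟩ - 0.3563|100⟩ + 0.3563|101⟩ + 0.3563|110⟩ - 0.3563|111⟩

H⊗3 gives amp(|y⟩) = (1/2√2) Σ_x (−1)^(x·y) amp(|x⟩), where x·y is the number of positions in which both x and y have a 1.
|000⟩: (-0.007704 + 1)/(2√2) = 0.3508
|001⟩: (0.007704 - 1)/(2√2) = -0.3508
|010⟩: (0.007704 - 1)/(2√2) = -0.3508
|011⟩: (-0.007704 + 1)/(2√2) = 0.3508
|100⟩: (-0.007704 - 1)/(2√2) = -0.3563
|101⟩: (0.007704 + 1)/(2√2) = 0.3563
|110⟩: (0.007704 + 1)/(2√2) = 0.3563
|111⟩: (-0.007704 - 1)/(2√2) = -0.3563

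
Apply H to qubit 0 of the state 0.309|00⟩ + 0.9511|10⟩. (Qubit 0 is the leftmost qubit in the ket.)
0.891|00⟩ - 0.454|10⟩

H on qubit 0 mixes each pair of kets that differ only in qubit 0: amplitudes (a, b) of (|…0…⟩, |…1…⟩) become ((a + b)/√2, (a − b)/√2). Kets absent from the input have amplitude 0.
(|00⟩, |10⟩): (a, b) = (0.309, 0.9511) → (0.891, -0.454)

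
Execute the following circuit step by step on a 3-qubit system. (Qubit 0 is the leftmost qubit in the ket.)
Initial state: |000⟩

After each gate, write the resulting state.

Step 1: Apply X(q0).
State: |100⟩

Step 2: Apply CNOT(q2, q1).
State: |100⟩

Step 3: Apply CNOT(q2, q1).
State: |100⟩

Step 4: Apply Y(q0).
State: -i|000⟩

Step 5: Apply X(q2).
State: -i|001⟩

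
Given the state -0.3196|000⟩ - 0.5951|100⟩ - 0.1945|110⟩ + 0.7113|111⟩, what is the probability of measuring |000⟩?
0.1021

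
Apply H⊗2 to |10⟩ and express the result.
1/2|00⟩ + 1/2|01⟩ - 1/2|10⟩ - 1/2|11⟩

H⊗2 gives amp(|y⟩) = (1/2) Σ_x (−1)^(x·y) amp(|x⟩), where x·y is the number of positions in which both x and y have a 1.
|00⟩: (1)/2 = 1/2
|01⟩: (1)/2 = 1/2
|10⟩: (-1)/2 = -1/2
|11⟩: (-1)/2 = -1/2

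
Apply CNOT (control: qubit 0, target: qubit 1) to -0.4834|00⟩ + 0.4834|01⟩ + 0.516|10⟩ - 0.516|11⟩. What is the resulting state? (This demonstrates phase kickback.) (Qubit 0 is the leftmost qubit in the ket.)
-0.4834|00⟩ + 0.4834|01⟩ - 0.516|10⟩ + 0.516|11⟩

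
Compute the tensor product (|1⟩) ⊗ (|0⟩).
|10⟩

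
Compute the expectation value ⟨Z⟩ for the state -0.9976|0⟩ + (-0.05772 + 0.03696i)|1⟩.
0.9905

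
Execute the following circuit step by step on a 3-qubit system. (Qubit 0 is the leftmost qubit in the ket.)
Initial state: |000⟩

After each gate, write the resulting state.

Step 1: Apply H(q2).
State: 1/√2|000⟩ + 1/√2|001⟩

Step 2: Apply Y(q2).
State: -(1/√2)i|000⟩ + (1/√2)i|001⟩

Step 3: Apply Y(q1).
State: 1/√2|010⟩ - 1/√2|011⟩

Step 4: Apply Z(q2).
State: 1/√2|010⟩ + 1/√2|011⟩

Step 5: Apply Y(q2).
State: -(1/√2)i|010⟩ + (1/√2)i|011⟩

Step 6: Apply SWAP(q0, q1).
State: -(1/√2)i|100⟩ + (1/√2)i|101⟩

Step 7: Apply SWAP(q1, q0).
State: -(1/√2)i|010⟩ + (1/√2)i|011⟩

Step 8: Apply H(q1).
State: -(1/2)i|000⟩ + (1/2)i|001⟩ + (1/2)i|010⟩ - (1/2)i|011⟩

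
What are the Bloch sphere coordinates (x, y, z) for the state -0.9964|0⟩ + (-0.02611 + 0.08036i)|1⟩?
(0.05203, -0.1601, 0.9857)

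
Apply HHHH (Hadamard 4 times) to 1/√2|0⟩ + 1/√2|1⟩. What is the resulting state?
1/√2|0⟩ + 1/√2|1⟩

H² = I, so an even number of Hadamards cancels: H^4 = I and the state is unchanged.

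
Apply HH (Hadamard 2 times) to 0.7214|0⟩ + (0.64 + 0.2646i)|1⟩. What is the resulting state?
0.7214|0⟩ + (0.64 + 0.2646i)|1⟩

H² = I, so an even number of Hadamards cancels: H^2 = I and the state is unchanged.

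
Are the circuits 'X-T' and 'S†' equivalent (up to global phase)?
No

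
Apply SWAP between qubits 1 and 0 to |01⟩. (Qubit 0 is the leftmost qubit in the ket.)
|10⟩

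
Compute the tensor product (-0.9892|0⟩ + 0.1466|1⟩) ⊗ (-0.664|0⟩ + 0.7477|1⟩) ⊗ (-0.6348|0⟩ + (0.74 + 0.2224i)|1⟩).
-0.417|000⟩ + (0.4861 + 0.1461i)|001⟩ + 0.4695|010⟩ + (-0.5473 - 0.1645i)|011⟩ + 0.06179|100⟩ + (-0.07203 - 0.02165i)|101⟩ - 0.06958|110⟩ + (0.08111 + 0.02438i)|111⟩

amp(|b₁b₂…⟩) = product of the factor amplitudes for bits b₁, b₂, …; only kets whose every factor amplitude is nonzero survive.
|000⟩: (-0.9892)(-0.664)(-0.6348) = -0.417
|001⟩: (-0.9892)(-0.664)(0.74 + 0.2224i) = (0.4861 + 0.1461i)
|010⟩: (-0.9892)(0.7477)(-0.6348) = 0.4695
|011⟩: (-0.9892)(0.7477)(0.74 + 0.2224i) = (-0.5473 - 0.1645i)
|100⟩: (0.1466)(-0.664)(-0.6348) = 0.06179
|101⟩: (0.1466)(-0.664)(0.74 + 0.2224i) = (-0.07203 - 0.02165i)
|110⟩: (0.1466)(0.7477)(-0.6348) = -0.06958
|111⟩: (0.1466)(0.7477)(0.74 + 0.2224i) = (0.08111 + 0.02438i)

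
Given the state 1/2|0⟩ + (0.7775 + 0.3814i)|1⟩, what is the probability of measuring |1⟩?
0.75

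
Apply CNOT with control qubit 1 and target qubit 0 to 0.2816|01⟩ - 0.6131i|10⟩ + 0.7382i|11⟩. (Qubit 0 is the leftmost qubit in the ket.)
0.7382i|01⟩ - 0.6131i|10⟩ + 0.2816|11⟩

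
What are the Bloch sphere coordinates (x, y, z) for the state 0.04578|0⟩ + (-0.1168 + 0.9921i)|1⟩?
(-0.01069, 0.09084, -0.9958)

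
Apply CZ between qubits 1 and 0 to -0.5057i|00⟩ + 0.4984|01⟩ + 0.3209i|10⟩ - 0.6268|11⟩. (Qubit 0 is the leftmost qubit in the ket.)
-0.5057i|00⟩ + 0.4984|01⟩ + 0.3209i|10⟩ + 0.6268|11⟩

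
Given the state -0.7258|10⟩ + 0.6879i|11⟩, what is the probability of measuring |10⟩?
0.5268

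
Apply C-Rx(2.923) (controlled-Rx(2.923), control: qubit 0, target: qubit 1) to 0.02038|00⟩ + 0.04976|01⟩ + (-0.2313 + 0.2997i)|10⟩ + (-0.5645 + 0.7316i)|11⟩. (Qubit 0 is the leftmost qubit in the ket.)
0.02038|00⟩ + 0.04976|01⟩ + (0.702 + 0.5938i)|10⟩ + (0.2363 + 0.3097i)|11⟩

C-Rx(2.923) leaves the control-|0⟩ kets |00⟩, |01⟩ unchanged and applies Rx(2.923) to qubit 1 on the control-|1⟩ pair (|10⟩, |11⟩).
Rx(2.923) = [[cos(θ/2), −i·sin(θ/2)], [−i·sin(θ/2), cos(θ/2)]]; θ = 2.923, cos(θ/2) ≈ 0.109079, sin(θ/2) ≈ 0.994033.
With a = amp(|10⟩) = (-0.2313 + 0.2997i) and b = amp(|11⟩) = (-0.5645 + 0.7316i):
new amp(|10⟩) = (0.109079)·a + (-0.994033i)·b = (0.702 + 0.5938i)
new amp(|11⟩) = (-0.994033i)·a + (0.109079)·b = (0.2363 + 0.3097i)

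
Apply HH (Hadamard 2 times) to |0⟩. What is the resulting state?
|0⟩

H² = I, so an even number of Hadamards cancels: H^2 = I and the state is unchanged.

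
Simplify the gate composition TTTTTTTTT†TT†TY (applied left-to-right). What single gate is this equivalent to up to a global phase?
Y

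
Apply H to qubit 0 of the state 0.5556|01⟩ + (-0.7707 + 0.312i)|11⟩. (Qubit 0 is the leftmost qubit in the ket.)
(-0.1521 + 0.2206i)|01⟩ + (0.9378 - 0.2206i)|11⟩

H on qubit 0 mixes each pair of kets that differ only in qubit 0: amplitudes (a, b) of (|…0…⟩, |…1…⟩) become ((a + b)/√2, (a − b)/√2). Kets absent from the input have amplitude 0.
(|01⟩, |11⟩): (a, b) = (0.5556, (-0.7707 + 0.312i)) → ((-0.1521 + 0.2206i), (0.9378 - 0.2206i))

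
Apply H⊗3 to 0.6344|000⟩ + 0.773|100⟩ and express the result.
0.4976|000⟩ + 0.4976|001⟩ + 0.4976|010⟩ + 0.4976|011⟩ - 0.049|100⟩ - 0.049|101⟩ - 0.049|110⟩ - 0.049|111⟩

H⊗3 gives amp(|y⟩) = (1/2√2) Σ_x (−1)^(x·y) amp(|x⟩), where x·y is the number of positions in which both x and y have a 1.
|000⟩: (0.6344 + 0.773)/(2√2) = 0.4976
|001⟩: (0.6344 + 0.773)/(2√2) = 0.4976
|010⟩: (0.6344 + 0.773)/(2√2) = 0.4976
|011⟩: (0.6344 + 0.773)/(2√2) = 0.4976
|100⟩: (0.6344 - 0.773)/(2√2) = -0.049
|101⟩: (0.6344 - 0.773)/(2√2) = -0.049
|110⟩: (0.6344 - 0.773)/(2√2) = -0.049
|111⟩: (0.6344 - 0.773)/(2√2) = -0.049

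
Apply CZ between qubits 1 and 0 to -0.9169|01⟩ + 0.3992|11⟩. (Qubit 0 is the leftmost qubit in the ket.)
-0.9169|01⟩ - 0.3992|11⟩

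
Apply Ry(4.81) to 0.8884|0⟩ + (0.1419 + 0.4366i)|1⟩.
(-0.7534 - 0.2933i)|0⟩ + (0.4917 - 0.3234i)|1⟩

Ry(4.81) = [[cos(θ/2), −sin(θ/2)], [sin(θ/2), cos(θ/2)]]; θ = 4.81, cos(θ/2) ≈ -0.740762, sin(θ/2) ≈ 0.671768.
With a = amp(|0⟩) = 0.8884 and b = amp(|1⟩) = (0.1419 + 0.4366i):
new amp(|0⟩) = (-0.740762)·a + (-0.671768)·b = (-0.7534 - 0.2933i)
new amp(|1⟩) = (0.671768)·a + (-0.740762)·b = (0.4917 - 0.3234i)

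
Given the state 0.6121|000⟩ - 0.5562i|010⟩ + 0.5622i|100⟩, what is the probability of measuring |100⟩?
0.3161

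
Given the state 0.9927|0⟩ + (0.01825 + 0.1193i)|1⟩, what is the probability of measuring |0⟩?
0.9855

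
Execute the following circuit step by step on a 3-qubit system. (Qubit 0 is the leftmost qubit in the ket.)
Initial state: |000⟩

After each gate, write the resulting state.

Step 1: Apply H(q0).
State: 1/√2|000⟩ + 1/√2|100⟩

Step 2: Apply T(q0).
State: 1/√2|000⟩ + (1/2 + (1/2)i)|100⟩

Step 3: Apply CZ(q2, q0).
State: 1/√2|000⟩ + (1/2 + (1/2)i)|100⟩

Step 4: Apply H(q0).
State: (0.8536 + (1/√8)i)|000⟩ + (0.1464 - (1/√8)i)|100⟩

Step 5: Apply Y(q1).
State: (-1/√8 + 0.8536i)|010⟩ + (1/√8 + 0.1464i)|110⟩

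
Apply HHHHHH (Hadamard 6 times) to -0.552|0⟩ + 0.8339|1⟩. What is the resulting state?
-0.552|0⟩ + 0.8339|1⟩

H² = I, so an even number of Hadamards cancels: H^6 = I and the state is unchanged.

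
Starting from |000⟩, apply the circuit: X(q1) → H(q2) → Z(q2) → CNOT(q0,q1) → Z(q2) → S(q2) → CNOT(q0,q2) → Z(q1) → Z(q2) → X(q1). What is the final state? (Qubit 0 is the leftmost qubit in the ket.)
-1/√2|000⟩ + (1/√2)i|001⟩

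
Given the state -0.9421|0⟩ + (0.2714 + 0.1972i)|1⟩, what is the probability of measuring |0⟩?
0.8876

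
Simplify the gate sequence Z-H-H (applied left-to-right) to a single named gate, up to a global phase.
Z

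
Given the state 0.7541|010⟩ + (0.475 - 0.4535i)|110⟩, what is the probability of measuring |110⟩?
0.4313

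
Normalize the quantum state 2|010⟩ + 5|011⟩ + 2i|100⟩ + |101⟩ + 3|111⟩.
0.305|010⟩ + 0.7625|011⟩ + 0.305i|100⟩ + 0.1525|101⟩ + 0.4575|111⟩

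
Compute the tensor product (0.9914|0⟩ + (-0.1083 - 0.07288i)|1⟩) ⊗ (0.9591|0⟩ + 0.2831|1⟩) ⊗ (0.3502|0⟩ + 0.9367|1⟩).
0.333|000⟩ + 0.8907|001⟩ + 0.09829|010⟩ + 0.2629|011⟩ + (-0.03638 - 0.02448i)|100⟩ + (-0.0973 - 0.06547i)|101⟩ + (-0.01074 - 0.007225i)|110⟩ + (-0.02872 - 0.01933i)|111⟩

amp(|b₁b₂…⟩) = product of the factor amplitudes for bits b₁, b₂, …; only kets whose every factor amplitude is nonzero survive.
|000⟩: (0.9914)(0.9591)(0.3502) = 0.333
|001⟩: (0.9914)(0.9591)(0.9367) = 0.8907
|010⟩: (0.9914)(0.2831)(0.3502) = 0.09829
|011⟩: (0.9914)(0.2831)(0.9367) = 0.2629
|100⟩: (-0.1083 - 0.07288i)(0.9591)(0.3502) = (-0.03638 - 0.02448i)
|101⟩: (-0.1083 - 0.07288i)(0.9591)(0.9367) = (-0.0973 - 0.06547i)
|110⟩: (-0.1083 - 0.07288i)(0.2831)(0.3502) = (-0.01074 - 0.007225i)
|111⟩: (-0.1083 - 0.07288i)(0.2831)(0.9367) = (-0.02872 - 0.01933i)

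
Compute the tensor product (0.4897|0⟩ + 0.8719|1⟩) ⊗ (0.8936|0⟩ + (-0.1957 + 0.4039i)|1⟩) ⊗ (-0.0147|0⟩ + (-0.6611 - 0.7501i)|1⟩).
-0.006433|000⟩ + (-0.2893 - 0.3282i)|001⟩ + (0.001409 - 0.002908i)|010⟩ + (0.2117 - 0.05887i)|011⟩ - 0.01145|100⟩ + (-0.5151 - 0.5844i)|101⟩ + (0.002508 - 0.005177i)|110⟩ + (0.377 - 0.1048i)|111⟩

amp(|b₁b₂…⟩) = product of the factor amplitudes for bits b₁, b₂, …; only kets whose every factor amplitude is nonzero survive.
|000⟩: (0.4897)(0.8936)(-0.0147) = -0.006433
|001⟩: (0.4897)(0.8936)(-0.6611 - 0.7501i) = (-0.2893 - 0.3282i)
|010⟩: (0.4897)(-0.1957 + 0.4039i)(-0.0147) = (0.001409 - 0.002908i)
|011⟩: (0.4897)(-0.1957 + 0.4039i)(-0.6611 - 0.7501i) = (0.2117 - 0.05887i)
|100⟩: (0.8719)(0.8936)(-0.0147) = -0.01145
|101⟩: (0.8719)(0.8936)(-0.6611 - 0.7501i) = (-0.5151 - 0.5844i)
|110⟩: (0.8719)(-0.1957 + 0.4039i)(-0.0147) = (0.002508 - 0.005177i)
|111⟩: (0.8719)(-0.1957 + 0.4039i)(-0.6611 - 0.7501i) = (0.377 - 0.1048i)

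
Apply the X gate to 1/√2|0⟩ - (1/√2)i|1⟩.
-(1/√2)i|0⟩ + 1/√2|1⟩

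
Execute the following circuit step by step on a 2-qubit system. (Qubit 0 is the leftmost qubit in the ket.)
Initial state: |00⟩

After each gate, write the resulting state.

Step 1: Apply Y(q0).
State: i|10⟩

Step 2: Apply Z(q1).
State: i|10⟩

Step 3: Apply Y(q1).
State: -|11⟩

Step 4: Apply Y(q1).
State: i|10⟩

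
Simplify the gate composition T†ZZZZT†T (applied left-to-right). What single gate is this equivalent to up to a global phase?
T†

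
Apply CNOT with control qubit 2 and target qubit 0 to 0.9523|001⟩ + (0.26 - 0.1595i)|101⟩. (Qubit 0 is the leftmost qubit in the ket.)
(0.26 - 0.1595i)|001⟩ + 0.9523|101⟩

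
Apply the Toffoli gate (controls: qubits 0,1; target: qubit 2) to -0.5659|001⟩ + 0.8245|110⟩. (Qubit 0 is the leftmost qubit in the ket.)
-0.5659|001⟩ + 0.8245|111⟩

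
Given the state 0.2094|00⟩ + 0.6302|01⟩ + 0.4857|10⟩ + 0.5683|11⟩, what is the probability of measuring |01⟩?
0.3972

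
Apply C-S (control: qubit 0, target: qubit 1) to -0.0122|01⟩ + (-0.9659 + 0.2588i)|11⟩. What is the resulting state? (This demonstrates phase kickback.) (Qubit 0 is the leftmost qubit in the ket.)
-0.0122|01⟩ + (-0.2588 - 0.9659i)|11⟩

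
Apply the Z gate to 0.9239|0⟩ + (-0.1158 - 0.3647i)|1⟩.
0.9239|0⟩ + (0.1158 + 0.3647i)|1⟩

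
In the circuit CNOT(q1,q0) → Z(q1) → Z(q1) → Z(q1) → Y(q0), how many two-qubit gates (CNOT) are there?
1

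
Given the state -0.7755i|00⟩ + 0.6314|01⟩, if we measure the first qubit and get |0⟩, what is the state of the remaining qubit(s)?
-0.7755i|0⟩ + 0.6314|1⟩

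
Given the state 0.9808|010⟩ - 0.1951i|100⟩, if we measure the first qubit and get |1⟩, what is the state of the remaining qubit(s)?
-i|00⟩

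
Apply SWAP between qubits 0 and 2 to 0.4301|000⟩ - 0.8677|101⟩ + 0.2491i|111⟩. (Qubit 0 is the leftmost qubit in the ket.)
0.4301|000⟩ - 0.8677|101⟩ + 0.2491i|111⟩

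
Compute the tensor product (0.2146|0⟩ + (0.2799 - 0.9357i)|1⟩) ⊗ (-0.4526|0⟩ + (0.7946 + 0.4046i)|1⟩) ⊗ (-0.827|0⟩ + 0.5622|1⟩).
0.08032|000⟩ - 0.05461|001⟩ + (-0.141 - 0.07181i)|010⟩ + (0.09587 + 0.04881i)|011⟩ + (0.1048 - 0.3502i)|100⟩ + (-0.07122 + 0.2381i)|101⟩ + (-0.497 + 0.5212i)|110⟩ + (0.3379 - 0.3543i)|111⟩

amp(|b₁b₂…⟩) = product of the factor amplitudes for bits b₁, b₂, …; only kets whose every factor amplitude is nonzero survive.
|000⟩: (0.2146)(-0.4526)(-0.827) = 0.08032
|001⟩: (0.2146)(-0.4526)(0.5622) = -0.05461
|010⟩: (0.2146)(0.7946 + 0.4046i)(-0.827) = (-0.141 - 0.07181i)
|011⟩: (0.2146)(0.7946 + 0.4046i)(0.5622) = (0.09587 + 0.04881i)
|100⟩: (0.2799 - 0.9357i)(-0.4526)(-0.827) = (0.1048 - 0.3502i)
|101⟩: (0.2799 - 0.9357i)(-0.4526)(0.5622) = (-0.07122 + 0.2381i)
|110⟩: (0.2799 - 0.9357i)(0.7946 + 0.4046i)(-0.827) = (-0.497 + 0.5212i)
|111⟩: (0.2799 - 0.9357i)(0.7946 + 0.4046i)(0.5622) = (0.3379 - 0.3543i)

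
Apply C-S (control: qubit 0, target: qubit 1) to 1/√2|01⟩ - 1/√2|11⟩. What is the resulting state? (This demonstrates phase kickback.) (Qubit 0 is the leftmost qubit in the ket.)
1/√2|01⟩ - (1/√2)i|11⟩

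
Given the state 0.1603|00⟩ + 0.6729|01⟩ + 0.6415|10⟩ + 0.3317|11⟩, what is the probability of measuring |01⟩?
0.4528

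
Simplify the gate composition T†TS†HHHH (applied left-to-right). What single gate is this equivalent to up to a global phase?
S†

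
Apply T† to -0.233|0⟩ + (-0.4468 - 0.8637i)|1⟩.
-0.233|0⟩ + (-0.9267 - 0.2948i)|1⟩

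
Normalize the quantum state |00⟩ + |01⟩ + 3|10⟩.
0.3015|00⟩ + 0.3015|01⟩ + 0.9045|10⟩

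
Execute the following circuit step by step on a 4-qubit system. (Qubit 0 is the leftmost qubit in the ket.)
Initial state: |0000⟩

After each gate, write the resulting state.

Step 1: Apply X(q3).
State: |0001⟩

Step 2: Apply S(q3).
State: i|0001⟩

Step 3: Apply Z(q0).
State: i|0001⟩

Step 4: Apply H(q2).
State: (1/√2)i|0001⟩ + (1/√2)i|0011⟩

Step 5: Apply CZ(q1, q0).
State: (1/√2)i|0001⟩ + (1/√2)i|0011⟩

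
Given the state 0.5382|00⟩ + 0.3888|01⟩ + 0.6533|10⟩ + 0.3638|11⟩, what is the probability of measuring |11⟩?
0.1324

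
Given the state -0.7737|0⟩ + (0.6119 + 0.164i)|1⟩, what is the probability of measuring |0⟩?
0.5986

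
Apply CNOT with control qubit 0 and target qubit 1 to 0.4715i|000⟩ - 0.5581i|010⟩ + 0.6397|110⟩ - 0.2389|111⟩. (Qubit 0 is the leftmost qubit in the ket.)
0.4715i|000⟩ - 0.5581i|010⟩ + 0.6397|100⟩ - 0.2389|101⟩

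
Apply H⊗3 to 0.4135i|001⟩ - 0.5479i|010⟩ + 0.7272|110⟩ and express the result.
(0.2571 - 0.04752i)|000⟩ + (0.2571 - 0.3399i)|001⟩ + (-0.2571 + 0.3399i)|010⟩ + (-0.2571 + 0.04752i)|011⟩ + (-0.2571 - 0.04752i)|100⟩ + (-0.2571 - 0.3399i)|101⟩ + (0.2571 + 0.3399i)|110⟩ + (0.2571 + 0.04752i)|111⟩

H⊗3 gives amp(|y⟩) = (1/2√2) Σ_x (−1)^(x·y) amp(|x⟩), where x·y is the number of positions in which both x and y have a 1.
|000⟩: (0.4135i - 0.5479i + 0.7272)/(2√2) = (0.2571 - 0.04752i)
|001⟩: (-0.4135i - 0.5479i + 0.7272)/(2√2) = (0.2571 - 0.3399i)
|010⟩: (0.4135i + 0.5479i - 0.7272)/(2√2) = (-0.2571 + 0.3399i)
|011⟩: (-0.4135i + 0.5479i - 0.7272)/(2√2) = (-0.2571 + 0.04752i)
|100⟩: (0.4135i - 0.5479i - 0.7272)/(2√2) = (-0.2571 - 0.04752i)
|101⟩: (-0.4135i - 0.5479i - 0.7272)/(2√2) = (-0.2571 - 0.3399i)
|110⟩: (0.4135i + 0.5479i + 0.7272)/(2√2) = (0.2571 + 0.3399i)
|111⟩: (-0.4135i + 0.5479i + 0.7272)/(2√2) = (0.2571 + 0.04752i)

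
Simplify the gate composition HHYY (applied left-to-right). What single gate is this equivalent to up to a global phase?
I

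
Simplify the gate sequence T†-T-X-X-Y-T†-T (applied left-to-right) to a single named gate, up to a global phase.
Y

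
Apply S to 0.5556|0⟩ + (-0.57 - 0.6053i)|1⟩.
0.5556|0⟩ + (0.6053 - 0.57i)|1⟩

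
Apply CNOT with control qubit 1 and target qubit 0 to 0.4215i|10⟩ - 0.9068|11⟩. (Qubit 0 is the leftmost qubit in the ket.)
-0.9068|01⟩ + 0.4215i|10⟩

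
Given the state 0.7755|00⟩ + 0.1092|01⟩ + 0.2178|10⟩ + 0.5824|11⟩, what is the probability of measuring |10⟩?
0.04744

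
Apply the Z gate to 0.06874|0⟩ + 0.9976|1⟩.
0.06874|0⟩ - 0.9976|1⟩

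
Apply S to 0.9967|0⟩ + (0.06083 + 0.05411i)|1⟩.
0.9967|0⟩ + (-0.05411 + 0.06083i)|1⟩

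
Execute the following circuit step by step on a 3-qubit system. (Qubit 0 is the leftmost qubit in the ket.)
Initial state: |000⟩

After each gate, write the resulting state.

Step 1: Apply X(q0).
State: |100⟩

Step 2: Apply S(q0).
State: i|100⟩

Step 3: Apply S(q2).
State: i|100⟩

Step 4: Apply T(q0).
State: (-1/√2 + (1/√2)i)|100⟩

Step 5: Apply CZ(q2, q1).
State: (-1/√2 + (1/√2)i)|100⟩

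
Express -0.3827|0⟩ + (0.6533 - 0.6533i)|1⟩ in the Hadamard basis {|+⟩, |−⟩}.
(0.1913 - 0.462i)|+⟩ + (-0.7326 + 0.462i)|−⟩

With |ψ⟩ = α|0⟩ + β|1⟩, the Hadamard-basis coefficients are ⟨+|ψ⟩ = (α + β)/√2 and ⟨−|ψ⟩ = (α − β)/√2.
Here α = -0.3827, β = (0.6533 - 0.6533i): (α + β)/√2 = (0.1913 - 0.462i), (α − β)/√2 = (-0.7326 + 0.462i).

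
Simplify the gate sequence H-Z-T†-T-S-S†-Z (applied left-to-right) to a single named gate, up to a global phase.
H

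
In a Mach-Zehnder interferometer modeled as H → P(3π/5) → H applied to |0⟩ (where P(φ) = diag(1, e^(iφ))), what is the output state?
(0.3455 + 0.4755i)|0⟩ + (0.6545 - 0.4755i)|1⟩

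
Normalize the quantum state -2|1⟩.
-|1⟩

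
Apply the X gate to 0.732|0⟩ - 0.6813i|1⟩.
-0.6813i|0⟩ + 0.732|1⟩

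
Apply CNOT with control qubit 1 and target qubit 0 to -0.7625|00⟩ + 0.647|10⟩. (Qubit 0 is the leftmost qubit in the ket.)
-0.7625|00⟩ + 0.647|10⟩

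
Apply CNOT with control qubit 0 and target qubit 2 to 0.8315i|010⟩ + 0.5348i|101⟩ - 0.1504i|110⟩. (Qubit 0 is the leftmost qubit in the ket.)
0.8315i|010⟩ + 0.5348i|100⟩ - 0.1504i|111⟩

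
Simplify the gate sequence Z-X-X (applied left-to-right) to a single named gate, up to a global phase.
Z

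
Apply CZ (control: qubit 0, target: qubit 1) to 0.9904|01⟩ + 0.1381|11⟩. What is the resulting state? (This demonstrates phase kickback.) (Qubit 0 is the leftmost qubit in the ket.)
0.9904|01⟩ - 0.1381|11⟩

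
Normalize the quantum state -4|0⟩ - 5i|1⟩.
-0.6247|0⟩ - 0.7809i|1⟩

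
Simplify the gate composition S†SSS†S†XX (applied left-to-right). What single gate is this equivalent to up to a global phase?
S†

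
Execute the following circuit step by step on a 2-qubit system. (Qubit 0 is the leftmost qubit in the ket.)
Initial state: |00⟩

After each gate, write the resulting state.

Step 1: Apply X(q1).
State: |01⟩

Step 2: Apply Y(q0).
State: i|11⟩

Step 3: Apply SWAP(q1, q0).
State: i|11⟩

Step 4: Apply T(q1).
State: (-1/√2 + (1/√2)i)|11⟩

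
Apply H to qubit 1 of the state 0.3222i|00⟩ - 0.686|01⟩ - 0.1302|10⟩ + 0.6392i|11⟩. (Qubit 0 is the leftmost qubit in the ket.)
(-0.4851 + 0.2278i)|00⟩ + (0.4851 + 0.2278i)|01⟩ + (-0.09207 + 0.452i)|10⟩ + (-0.09207 - 0.452i)|11⟩

H on qubit 1 mixes each pair of kets that differ only in qubit 1: amplitudes (a, b) of (|…0…⟩, |…1…⟩) become ((a + b)/√2, (a − b)/√2). Kets absent from the input have amplitude 0.
(|00⟩, |01⟩): (a, b) = (0.3222i, -0.686) → ((-0.4851 + 0.2278i), (0.4851 + 0.2278i))
(|10⟩, |11⟩): (a, b) = (-0.1302, 0.6392i) → ((-0.09207 + 0.452i), (-0.09207 - 0.452i))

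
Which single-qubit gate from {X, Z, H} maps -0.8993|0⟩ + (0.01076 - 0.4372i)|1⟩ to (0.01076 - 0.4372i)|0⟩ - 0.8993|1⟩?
X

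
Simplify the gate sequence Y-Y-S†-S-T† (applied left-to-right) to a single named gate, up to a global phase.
T†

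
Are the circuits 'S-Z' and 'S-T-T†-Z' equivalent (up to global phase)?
Yes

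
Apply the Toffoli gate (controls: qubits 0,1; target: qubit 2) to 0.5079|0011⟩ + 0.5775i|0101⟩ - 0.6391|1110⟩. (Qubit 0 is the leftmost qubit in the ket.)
0.5079|0011⟩ + 0.5775i|0101⟩ - 0.6391|1100⟩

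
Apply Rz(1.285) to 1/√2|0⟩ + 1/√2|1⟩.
(0.5661 - 0.4237i)|0⟩ + (0.5661 + 0.4237i)|1⟩

Rz(1.285) = [[e^(−iθ/2), 0], [0, e^(iθ/2)]] with e^(±iθ/2) = cos(θ/2) ± i·sin(θ/2); θ = 1.285, cos(θ/2) ≈ 0.8006, sin(θ/2) ≈ 0.599199.
With a = amp(|0⟩) = 1/√2 and b = amp(|1⟩) = 1/√2:
new amp(|0⟩) = (0.8006 - 0.599199i)·a = (0.5661 - 0.4237i)
new amp(|1⟩) = (0.8006 + 0.599199i)·b = (0.5661 + 0.4237i)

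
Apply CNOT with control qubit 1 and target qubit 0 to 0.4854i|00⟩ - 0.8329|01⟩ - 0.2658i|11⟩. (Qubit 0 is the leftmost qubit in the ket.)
0.4854i|00⟩ - 0.2658i|01⟩ - 0.8329|11⟩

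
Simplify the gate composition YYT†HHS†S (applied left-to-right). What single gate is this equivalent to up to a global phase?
T†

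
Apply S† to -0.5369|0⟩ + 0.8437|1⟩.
-0.5369|0⟩ - 0.8437i|1⟩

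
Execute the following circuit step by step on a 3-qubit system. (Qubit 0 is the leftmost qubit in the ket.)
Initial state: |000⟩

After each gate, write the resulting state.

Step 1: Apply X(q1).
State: |010⟩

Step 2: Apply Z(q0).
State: |010⟩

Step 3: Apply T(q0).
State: |010⟩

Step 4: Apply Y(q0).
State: i|110⟩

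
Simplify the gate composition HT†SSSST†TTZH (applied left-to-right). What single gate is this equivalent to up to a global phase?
X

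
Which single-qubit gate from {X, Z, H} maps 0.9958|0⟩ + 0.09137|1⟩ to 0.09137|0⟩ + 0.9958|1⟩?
X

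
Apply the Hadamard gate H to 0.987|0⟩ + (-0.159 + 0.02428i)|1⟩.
(0.5855 + 0.01717i)|0⟩ + (0.8103 - 0.01717i)|1⟩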